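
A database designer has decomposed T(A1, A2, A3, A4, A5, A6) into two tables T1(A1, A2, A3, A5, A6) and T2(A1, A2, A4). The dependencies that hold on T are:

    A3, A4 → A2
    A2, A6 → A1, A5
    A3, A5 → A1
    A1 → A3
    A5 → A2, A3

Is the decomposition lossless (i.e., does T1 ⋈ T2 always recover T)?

No

Common attributes: T1 ∩ T2 = {A1, A2}.
Closure of {A1, A2}: A1 → A3 applies, adding A3. So (A1, A2)⁺ = {A1, A2, A3}.
The closure contains neither all of T1 = {A1, A2, A3, A5, A6} nor all of T2 = {A1, A2, A4}, so the common attributes are not a superkey of either fragment. The join is lossy.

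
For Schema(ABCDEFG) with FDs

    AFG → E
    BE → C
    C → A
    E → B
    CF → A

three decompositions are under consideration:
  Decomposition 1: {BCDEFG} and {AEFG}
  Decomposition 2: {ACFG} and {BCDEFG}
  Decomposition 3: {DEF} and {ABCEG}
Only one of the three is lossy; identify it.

Decomposition 3

Decomposition 1: common = {EFG}, closure = {ABCEFG} → lossless.
Decomposition 2: common = {CFG}, closure = {ABCEFG} → lossless.
Decomposition 3: common = {E}, closure = {ABCE} → lossy.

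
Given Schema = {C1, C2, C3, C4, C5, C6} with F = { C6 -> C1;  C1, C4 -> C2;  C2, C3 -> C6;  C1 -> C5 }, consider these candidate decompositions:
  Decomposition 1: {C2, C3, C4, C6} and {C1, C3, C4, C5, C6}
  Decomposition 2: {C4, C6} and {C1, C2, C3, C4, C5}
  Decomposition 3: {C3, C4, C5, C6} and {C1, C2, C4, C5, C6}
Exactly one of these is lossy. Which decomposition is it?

Decomposition 2

Decomposition 1: common = {C3, C4, C6}, closure = {C1, C2, C3, C4, C5, C6} → lossless.
Decomposition 2: common = {C4}, closure = {C4} → lossy.
Decomposition 3: common = {C4, C5, C6}, closure = {C1, C2, C4, C5, C6} → lossless.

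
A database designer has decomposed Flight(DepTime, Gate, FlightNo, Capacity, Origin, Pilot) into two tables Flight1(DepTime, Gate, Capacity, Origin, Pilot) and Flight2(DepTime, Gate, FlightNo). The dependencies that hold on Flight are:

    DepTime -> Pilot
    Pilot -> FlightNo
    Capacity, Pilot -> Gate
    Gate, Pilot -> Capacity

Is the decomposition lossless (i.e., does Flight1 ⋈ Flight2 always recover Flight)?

Yes

Common attributes: Flight1 ∩ Flight2 = {DepTime, Gate}.
Closure of {DepTime, Gate}: DepTime → Pilot applies, adding Pilot; Pilot → FlightNo applies, adding FlightNo; Gate, Pilot → Capacity applies, adding Capacity. So (DepTime, Gate)⁺ = {DepTime, Gate, FlightNo, Capacity, Pilot}.
This closure contains every attribute of Flight2, so Flight1 ∩ Flight2 → Flight2. The join is lossless.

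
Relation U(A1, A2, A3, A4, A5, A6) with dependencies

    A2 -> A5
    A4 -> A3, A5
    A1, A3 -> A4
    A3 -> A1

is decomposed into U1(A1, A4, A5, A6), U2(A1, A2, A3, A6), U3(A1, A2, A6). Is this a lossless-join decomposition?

Chase test. Columns are A1, A2, A3, A4, A5, A6; row i has aⱼ where attribute j ∈ Ui, else bᵢⱼ.
Initial tableau (one row per fragment):
  row 1: a1 b12 b13 a4 a5 a6
  row 2: a1 a2 a3 b24 b25 a6
  row 3: a1 a2 b33 b34 b35 a6
Rows 2 and 3 agree on A2; apply A2→A5 and equate their A5 entries.
No row becomes fully distinguished — the join is lossy.

No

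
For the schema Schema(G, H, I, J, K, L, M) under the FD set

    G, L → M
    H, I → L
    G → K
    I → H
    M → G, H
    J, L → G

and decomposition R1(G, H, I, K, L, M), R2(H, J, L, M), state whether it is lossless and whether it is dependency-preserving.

Lossless test: (H, L, M)⁺ = {G, H, K, L, M}, which is a superkey of neither fragment — lossy.
Dependency preservation: J, L → G is not contained in any single fragment, but the restricted closure of its left-hand side across the fragments still reaches the right-hand side; the remaining FDs each lie inside some fragment. All dependencies are preserved.

lossy but dependency-preserving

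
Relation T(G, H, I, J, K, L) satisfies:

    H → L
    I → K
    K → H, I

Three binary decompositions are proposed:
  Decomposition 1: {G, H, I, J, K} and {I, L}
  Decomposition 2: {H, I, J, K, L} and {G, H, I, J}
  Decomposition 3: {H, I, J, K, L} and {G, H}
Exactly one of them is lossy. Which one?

Decomposition 1: common = {I}, closure = {H, I, K, L} → lossless.
Decomposition 2: common = {H, I, J}, closure = {H, I, J, K, L} → lossless.
Decomposition 3: common = {H}, closure = {H, L} → lossy.

Decomposition 3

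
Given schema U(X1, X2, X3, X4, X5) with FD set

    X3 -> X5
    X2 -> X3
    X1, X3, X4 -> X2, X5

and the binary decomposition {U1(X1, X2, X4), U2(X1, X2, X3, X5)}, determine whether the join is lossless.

Yes

Common attributes: U1 ∩ U2 = {X1, X2}.
Closure of {X1, X2}: X2 → X3 applies, adding X3; X3 → X5 applies, adding X5. So (X1, X2)⁺ = {X1, X2, X3, X5}.
This closure contains every attribute of U2, so U1 ∩ U2 → U2. The join is lossless.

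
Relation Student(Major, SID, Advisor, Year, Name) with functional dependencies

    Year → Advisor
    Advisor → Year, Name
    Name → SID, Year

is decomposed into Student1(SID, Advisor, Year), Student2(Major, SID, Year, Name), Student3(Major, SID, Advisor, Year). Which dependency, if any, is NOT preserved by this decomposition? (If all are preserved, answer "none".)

none

Year → Advisor lies within Student1.
Advisor → Year, Name: restricted closure across fragments reaches Year, Name.
Name → SID, Year lies within Student2.
Every dependency is enforceable on the fragments, so the decomposition is dependency-preserving.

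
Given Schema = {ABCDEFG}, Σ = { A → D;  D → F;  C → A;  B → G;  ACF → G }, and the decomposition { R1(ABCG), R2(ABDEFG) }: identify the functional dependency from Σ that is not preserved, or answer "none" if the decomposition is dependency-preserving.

A → D lies within R2.
D → F lies within R2.
C → A lies within R1.
B → G lies within R1.
ACF → G: restricted closure across fragments reaches G.
Every dependency is enforceable on the fragments, so the decomposition is dependency-preserving.

none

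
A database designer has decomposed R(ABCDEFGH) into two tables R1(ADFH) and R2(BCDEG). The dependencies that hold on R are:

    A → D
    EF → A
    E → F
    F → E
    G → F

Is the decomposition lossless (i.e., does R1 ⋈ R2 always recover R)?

No

Common attributes: R1 ∩ R2 = {D}.
No dependency enlarges {D}, so (D)⁺ = {D}.
The closure contains neither all of R1 = {ADFH} nor all of R2 = {BCDEG}, so the common attributes are not a superkey of either fragment. The join is lossy.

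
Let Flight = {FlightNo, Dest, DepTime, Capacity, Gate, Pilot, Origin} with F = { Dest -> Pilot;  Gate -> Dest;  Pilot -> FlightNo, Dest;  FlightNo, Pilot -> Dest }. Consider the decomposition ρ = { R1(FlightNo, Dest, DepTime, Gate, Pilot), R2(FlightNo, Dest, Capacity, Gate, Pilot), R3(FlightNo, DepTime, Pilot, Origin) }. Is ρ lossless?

No

Chase test. Columns are FlightNo, Dest, DepTime, Capacity, Gate, Pilot, Origin; row i has aⱼ where attribute j ∈ Ri, else bᵢⱼ.
Initial tableau (one row per fragment):
  row 1: a1 a2 a3 b14 a5 a6 b17
  row 2: a1 a2 b23 a4 a5 a6 b27
  row 3: a1 b32 a3 b34 b35 a6 a7
Rows 1 and 3 agree on Pilot; apply Pilot→FlightNo, Dest and equate their FlightNo, Dest entries.
No row becomes fully distinguished — the join is lossy.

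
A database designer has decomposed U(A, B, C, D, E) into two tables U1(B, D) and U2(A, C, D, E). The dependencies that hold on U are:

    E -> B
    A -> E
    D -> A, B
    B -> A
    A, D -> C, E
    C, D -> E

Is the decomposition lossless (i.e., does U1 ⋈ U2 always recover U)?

Common attributes: U1 ∩ U2 = {D}.
Closure of {D}: D → A, B applies, adding A, B; A, D → C, E applies, adding C, E. So (D)⁺ = {A, B, C, D, E}.
This closure contains every attribute of U1, so U1 ∩ U2 → U1. The join is lossless.

Yes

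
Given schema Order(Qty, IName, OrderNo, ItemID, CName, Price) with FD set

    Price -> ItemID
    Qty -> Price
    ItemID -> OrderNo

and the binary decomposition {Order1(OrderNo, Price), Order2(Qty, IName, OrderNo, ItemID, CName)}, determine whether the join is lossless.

Common attributes: Order1 ∩ Order2 = {OrderNo}.
No dependency enlarges {OrderNo}, so (OrderNo)⁺ = {OrderNo}.
The closure contains neither all of Order1 = {OrderNo, Price} nor all of Order2 = {Qty, IName, OrderNo, ItemID, CName}, so the common attributes are not a superkey of either fragment. The join is lossy.

No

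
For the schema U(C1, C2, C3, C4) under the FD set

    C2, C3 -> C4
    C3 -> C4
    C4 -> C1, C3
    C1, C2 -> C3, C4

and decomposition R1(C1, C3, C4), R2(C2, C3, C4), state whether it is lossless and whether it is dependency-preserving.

lossless but not dependency-preserving

Lossless test: (C3, C4)⁺ = {C1, C3, C4}, which contains all of one fragment — lossless.
Dependency preservation: the restricted closure of {C1, C2} across the fragments never reaches {C3, C4}, so C1, C2 → C3, C4 cannot be enforced without a join — not preserved.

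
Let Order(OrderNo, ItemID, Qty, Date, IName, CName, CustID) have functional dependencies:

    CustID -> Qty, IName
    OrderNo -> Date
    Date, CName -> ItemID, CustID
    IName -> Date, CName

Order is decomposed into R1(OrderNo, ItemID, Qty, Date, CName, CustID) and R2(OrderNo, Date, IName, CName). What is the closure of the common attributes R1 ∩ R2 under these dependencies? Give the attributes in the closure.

OrderNo, ItemID, Qty, Date, IName, CName, CustID

R1 ∩ R2 = {OrderNo, Date, CName}.
Date, CName → ItemID, CustID applies, adding ItemID, CustID
CustID → Qty, IName applies, adding Qty, IName
Closure: {OrderNo, ItemID, Qty, Date, IName, CName, CustID}.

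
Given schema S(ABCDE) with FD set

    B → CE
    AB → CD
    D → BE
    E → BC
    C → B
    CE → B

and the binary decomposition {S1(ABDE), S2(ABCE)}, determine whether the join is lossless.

Common attributes: S1 ∩ S2 = {ABE}.
Closure of {ABE}: B → CE applies, adding C; AB → CD applies, adding D. So (ABE)⁺ = {ABCDE}.
This closure contains every attribute of S1, so S1 ∩ S2 → S1. The join is lossless.

Yes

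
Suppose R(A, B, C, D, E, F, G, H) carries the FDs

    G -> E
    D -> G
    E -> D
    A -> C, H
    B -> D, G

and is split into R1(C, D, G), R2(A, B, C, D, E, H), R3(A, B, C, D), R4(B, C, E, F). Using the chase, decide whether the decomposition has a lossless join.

Chase test. Columns are A, B, C, D, E, F, G, H; row i has aⱼ where attribute j ∈ Ri, else bᵢⱼ.
Initial tableau (one row per fragment):
  row 1: b11 b12 a3 a4 b15 b16 a7 b18
  row 2: a1 a2 a3 a4 a5 b26 b27 a8
  row 3: a1 a2 a3 a4 b35 b36 b37 b38
  row 4: b41 a2 a3 b44 a5 a6 b47 b48
Rows 1 and 2 agree on D; apply D→G and equate their G entries.
Rows 1 and 3 agree on D; apply D→G and equate their G entries.
Rows 2 and 4 agree on E; apply E→D and equate their D entries.
Rows 2 and 3 agree on A; apply A→C, H and equate their C, H entries.
Rows 2 and 4 agree on B; apply B→D, G and equate their D, G entries.
Rows 1 and 2 agree on G; apply G→E and equate their E entries.
Rows 1 and 3 agree on G; apply G→E and equate their E entries.
No row becomes fully distinguished — the join is lossy.

No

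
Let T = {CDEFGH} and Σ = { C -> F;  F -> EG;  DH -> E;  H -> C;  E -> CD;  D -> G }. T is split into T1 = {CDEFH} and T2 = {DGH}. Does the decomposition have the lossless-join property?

Yes

Common attributes: T1 ∩ T2 = {DH}.
Closure of {DH}: DH → E applies, adding E; H → C applies, adding C; D → G applies, adding G; C → F applies, adding F. So (DH)⁺ = {CDEFGH}.
This closure contains every attribute of T1, so T1 ∩ T2 → T1. The join is lossless.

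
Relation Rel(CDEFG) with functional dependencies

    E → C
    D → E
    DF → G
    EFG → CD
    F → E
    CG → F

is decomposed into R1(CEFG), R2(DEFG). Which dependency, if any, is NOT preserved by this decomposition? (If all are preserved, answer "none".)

none

E → C lies within R1.
D → E lies within R2.
DF → G lies within R2.
EFG → CD: restricted closure across fragments reaches CD.
F → E lies within R1.
CG → F lies within R1.
Every dependency is enforceable on the fragments, so the decomposition is dependency-preserving.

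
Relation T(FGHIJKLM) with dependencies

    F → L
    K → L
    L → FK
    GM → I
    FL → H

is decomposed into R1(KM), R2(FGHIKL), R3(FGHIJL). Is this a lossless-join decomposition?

Chase test. Columns are FGHIJKLM; row i has aⱼ where attribute j ∈ Ri, else bᵢⱼ.
Initial tableau (one row per fragment):
  row 1: b11 b12 b13 b14 b15 a6 b17 a8
  row 2: a1 a2 a3 a4 b25 a6 a7 b28
  row 3: a1 a2 a3 a4 a5 b36 a7 b38
Rows 1 and 2 agree on K; apply K→L and equate their L entries.
Rows 1 and 2 agree on L; apply L→FK and equate their FK entries.
Rows 1 and 3 agree on L; apply L→FK and equate their FK entries.
Rows 1 and 2 agree on FL; apply FL→H and equate their H entries.
No row becomes fully distinguished — the join is lossy.

No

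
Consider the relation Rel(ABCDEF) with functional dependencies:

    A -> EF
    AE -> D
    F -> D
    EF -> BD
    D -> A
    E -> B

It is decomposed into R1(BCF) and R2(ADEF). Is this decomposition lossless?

Yes

Common attributes: R1 ∩ R2 = {F}.
Closure of {F}: F → D applies, adding D; D → A applies, adding A; A → EF applies, adding E; EF → BD applies, adding B. So (F)⁺ = {ABDEF}.
This closure contains every attribute of R2, so R1 ∩ R2 → R2. The join is lossless.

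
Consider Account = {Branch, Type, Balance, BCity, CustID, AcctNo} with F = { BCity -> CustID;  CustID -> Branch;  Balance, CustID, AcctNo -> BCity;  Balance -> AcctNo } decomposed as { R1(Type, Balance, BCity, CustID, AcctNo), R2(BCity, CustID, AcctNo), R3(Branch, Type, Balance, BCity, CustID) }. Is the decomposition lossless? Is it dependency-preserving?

lossless and dependency-preserving

Lossless test (chase): Rows 1 and 2 agree on CustID; apply CustID→Branch and equate their Branch entries. Rows 1 and 3 agree on CustID; apply CustID→Branch and equate their Branch entries. Rows 1 and 3 agree on Balance; apply Balance→AcctNo and equate their AcctNo entries. Row 1 is now all distinguished symbols — the join is lossless.
Dependency preservation: every FD's attributes lie within a single fragment, so each can be enforced locally — preserved.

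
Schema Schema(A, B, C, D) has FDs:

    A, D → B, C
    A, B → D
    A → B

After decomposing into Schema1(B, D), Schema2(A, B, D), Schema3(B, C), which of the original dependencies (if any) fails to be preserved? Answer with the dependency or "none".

A, D → B, C

Check A, D → B, C: no single fragment contains all of {A, B, C, D}, and the restricted closure of {A, D} across the fragments never reaches {B, C}.
A, B → D is preserved.
A → B is preserved.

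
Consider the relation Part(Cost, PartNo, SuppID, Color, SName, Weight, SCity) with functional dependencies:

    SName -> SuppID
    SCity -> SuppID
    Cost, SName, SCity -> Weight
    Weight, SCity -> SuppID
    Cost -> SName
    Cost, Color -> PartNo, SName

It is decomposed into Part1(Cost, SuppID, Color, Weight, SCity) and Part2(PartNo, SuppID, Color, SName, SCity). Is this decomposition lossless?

No

Common attributes: Part1 ∩ Part2 = {SuppID, Color, SCity}.
No dependency enlarges {SuppID, Color, SCity}, so (SuppID, Color, SCity)⁺ = {SuppID, Color, SCity}.
The closure contains neither all of Part1 = {Cost, SuppID, Color, Weight, SCity} nor all of Part2 = {PartNo, SuppID, Color, SName, SCity}, so the common attributes are not a superkey of either fragment. The join is lossy.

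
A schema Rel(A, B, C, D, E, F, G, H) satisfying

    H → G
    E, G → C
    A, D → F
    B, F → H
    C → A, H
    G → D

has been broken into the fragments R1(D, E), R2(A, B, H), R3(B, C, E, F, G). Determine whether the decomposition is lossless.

No

Chase test. Columns are A, B, C, D, E, F, G, H; row i has aⱼ where attribute j ∈ Ri, else bᵢⱼ.
Initial tableau (one row per fragment):
  row 1: b11 b12 b13 a4 a5 b16 b17 b18
  row 2: a1 a2 b23 b24 b25 b26 b27 a8
  row 3: b31 a2 a3 b34 a5 a6 a7 b38
No row becomes fully distinguished — the join is lossy.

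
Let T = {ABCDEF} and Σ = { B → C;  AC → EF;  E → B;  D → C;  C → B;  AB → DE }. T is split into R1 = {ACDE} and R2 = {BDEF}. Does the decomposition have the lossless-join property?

No

Common attributes: R1 ∩ R2 = {DE}.
Closure of {DE}: E → B applies, adding B; D → C applies, adding C. So (DE)⁺ = {BCDE}.
The closure contains neither all of R1 = {ACDE} nor all of R2 = {BDEF}, so the common attributes are not a superkey of either fragment. The join is lossy.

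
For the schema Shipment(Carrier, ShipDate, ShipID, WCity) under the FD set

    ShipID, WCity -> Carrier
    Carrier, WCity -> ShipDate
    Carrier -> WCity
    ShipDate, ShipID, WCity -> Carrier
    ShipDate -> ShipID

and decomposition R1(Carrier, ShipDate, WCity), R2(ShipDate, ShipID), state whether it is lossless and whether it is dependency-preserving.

lossless but not dependency-preserving

Lossless test: (ShipDate)⁺ = {ShipDate, ShipID}, which contains all of one fragment — lossless.
Dependency preservation: the restricted closure of {ShipID, WCity} across the fragments never reaches {Carrier}, so ShipID, WCity → Carrier cannot be enforced without a join — not preserved.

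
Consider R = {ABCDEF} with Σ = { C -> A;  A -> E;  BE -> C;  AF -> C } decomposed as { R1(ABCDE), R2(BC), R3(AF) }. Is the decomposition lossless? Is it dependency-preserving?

lossy and not dependency-preserving

Lossless test (chase): Rows 1 and 2 agree on C; apply C→A and equate their A entries. Rows 1 and 2 agree on A; apply A→E and equate their E entries. Rows 1 and 3 agree on A; apply A→E and equate their E entries. No row becomes fully distinguished — the join is lossy.
Dependency preservation: the restricted closure of {AF} across the fragments never reaches {C}, so AF → C cannot be enforced without a join — not preserved.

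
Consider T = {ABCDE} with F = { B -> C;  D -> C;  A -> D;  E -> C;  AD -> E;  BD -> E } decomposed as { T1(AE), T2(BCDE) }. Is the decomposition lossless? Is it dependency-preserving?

Lossless test: (E)⁺ = {CE}, which is a superkey of neither fragment — lossy.
Dependency preservation: the restricted closure of {A} across the fragments never reaches {D}, so A → D cannot be enforced without a join — not preserved.

lossy and not dependency-preserving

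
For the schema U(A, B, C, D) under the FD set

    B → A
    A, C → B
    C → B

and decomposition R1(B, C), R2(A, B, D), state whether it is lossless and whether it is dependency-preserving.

Lossless test: (B)⁺ = {A, B}, which is a superkey of neither fragment — lossy.
Dependency preservation: A, C → B is not contained in any single fragment, but the restricted closure of its left-hand side across the fragments still reaches the right-hand side; the remaining FDs each lie inside some fragment. All dependencies are preserved.

lossy but dependency-preserving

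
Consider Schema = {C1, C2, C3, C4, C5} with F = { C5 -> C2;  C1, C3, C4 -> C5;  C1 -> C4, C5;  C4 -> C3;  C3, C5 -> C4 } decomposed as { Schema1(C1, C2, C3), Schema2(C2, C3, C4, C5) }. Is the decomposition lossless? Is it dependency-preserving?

Lossless test: (C2, C3)⁺ = {C2, C3}, which is a superkey of neither fragment — lossy.
Dependency preservation: the restricted closure of {C1, C3, C4} across the fragments never reaches {C5}, so C1, C3, C4 → C5 cannot be enforced without a join — not preserved.

lossy and not dependency-preserving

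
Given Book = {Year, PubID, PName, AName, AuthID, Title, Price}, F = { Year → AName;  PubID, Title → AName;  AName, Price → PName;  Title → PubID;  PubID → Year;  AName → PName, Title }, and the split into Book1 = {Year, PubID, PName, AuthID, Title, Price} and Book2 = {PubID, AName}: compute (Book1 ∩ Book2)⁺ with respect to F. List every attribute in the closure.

Year, PubID, PName, AName, Title

Book1 ∩ Book2 = {PubID}.
PubID → Year applies, adding Year
Year → AName applies, adding AName
AName → PName, Title applies, adding PName, Title
Closure: {Year, PubID, PName, AName, Title}.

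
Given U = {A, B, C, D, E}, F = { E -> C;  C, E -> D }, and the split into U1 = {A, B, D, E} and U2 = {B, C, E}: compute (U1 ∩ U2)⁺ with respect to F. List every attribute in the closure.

U1 ∩ U2 = {B, E}.
E → C applies, adding C
C, E → D applies, adding D
Closure: {B, C, D, E}.

B, C, D, E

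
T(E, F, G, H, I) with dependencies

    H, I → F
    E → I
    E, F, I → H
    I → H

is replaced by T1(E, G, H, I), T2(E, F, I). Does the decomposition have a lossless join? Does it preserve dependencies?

lossless and dependency-preserving

Lossless test: (E, I)⁺ = {E, F, H, I}, which contains all of one fragment — lossless.
Dependency preservation: H, I → F; E, F, I → H are not contained in any single fragment, but the restricted closure of each left-hand side across the fragments still reaches the right-hand side; the remaining FDs each lie inside some fragment. All dependencies are preserved.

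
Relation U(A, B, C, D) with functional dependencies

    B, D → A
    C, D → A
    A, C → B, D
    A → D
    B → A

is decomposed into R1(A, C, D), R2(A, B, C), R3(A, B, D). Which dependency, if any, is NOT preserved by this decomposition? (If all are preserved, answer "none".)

B, D → A lies within R3.
C, D → A lies within R1.
A, C → B, D: restricted closure across fragments reaches B, D.
A → D lies within R1.
B → A lies within R2.
Every dependency is enforceable on the fragments, so the decomposition is dependency-preserving.

none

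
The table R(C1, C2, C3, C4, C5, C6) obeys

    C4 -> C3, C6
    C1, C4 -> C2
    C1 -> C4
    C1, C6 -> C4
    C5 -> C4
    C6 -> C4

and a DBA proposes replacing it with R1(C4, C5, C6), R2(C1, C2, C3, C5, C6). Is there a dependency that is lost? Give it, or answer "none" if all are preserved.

none

C4 → C3, C6: restricted closure across fragments reaches C3, C6.
C1, C4 → C2: restricted closure across fragments reaches C2.
C1 → C4: restricted closure across fragments reaches C4.
C1, C6 → C4: restricted closure across fragments reaches C4.
C5 → C4 lies within R1.
C6 → C4 lies within R1.
Every dependency is enforceable on the fragments, so the decomposition is dependency-preserving.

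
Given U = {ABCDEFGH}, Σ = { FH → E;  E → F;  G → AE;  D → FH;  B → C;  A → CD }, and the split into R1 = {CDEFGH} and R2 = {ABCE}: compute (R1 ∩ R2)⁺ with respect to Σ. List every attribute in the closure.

CEF

R1 ∩ R2 = {CE}.
E → F applies, adding F
Closure: {CEF}.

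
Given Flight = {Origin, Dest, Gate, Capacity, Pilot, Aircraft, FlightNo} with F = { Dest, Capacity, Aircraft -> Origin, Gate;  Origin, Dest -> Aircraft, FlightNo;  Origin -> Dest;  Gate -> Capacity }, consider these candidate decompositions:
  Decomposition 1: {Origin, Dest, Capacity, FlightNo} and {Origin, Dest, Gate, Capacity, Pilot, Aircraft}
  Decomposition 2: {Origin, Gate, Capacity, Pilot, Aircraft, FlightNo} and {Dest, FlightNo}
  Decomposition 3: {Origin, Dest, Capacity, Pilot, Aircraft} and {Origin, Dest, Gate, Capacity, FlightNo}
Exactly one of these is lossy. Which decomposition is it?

Decomposition 2

Decomposition 1: common = {Origin, Dest, Capacity}, closure = {Origin, Dest, Gate, Capacity, Aircraft, FlightNo} → lossless.
Decomposition 2: common = {FlightNo}, closure = {FlightNo} → lossy.
Decomposition 3: common = {Origin, Dest, Capacity}, closure = {Origin, Dest, Gate, Capacity, Aircraft, FlightNo} → lossless.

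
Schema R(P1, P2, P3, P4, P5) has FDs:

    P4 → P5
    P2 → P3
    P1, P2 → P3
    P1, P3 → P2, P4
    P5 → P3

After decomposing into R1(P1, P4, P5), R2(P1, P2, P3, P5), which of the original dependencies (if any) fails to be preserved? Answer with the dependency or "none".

none

P4 → P5 lies within R1.
P2 → P3 lies within R2.
P1, P2 → P3 lies within R2.
P1, P3 → P2, P4: restricted closure across fragments reaches P2, P4.
P5 → P3 lies within R2.
Every dependency is enforceable on the fragments, so the decomposition is dependency-preserving.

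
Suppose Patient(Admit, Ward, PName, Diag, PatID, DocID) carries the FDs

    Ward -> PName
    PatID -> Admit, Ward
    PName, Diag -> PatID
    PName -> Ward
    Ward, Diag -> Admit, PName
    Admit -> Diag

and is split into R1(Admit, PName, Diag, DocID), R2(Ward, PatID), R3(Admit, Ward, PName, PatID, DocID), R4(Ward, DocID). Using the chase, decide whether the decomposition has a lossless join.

Chase test. Columns are Admit, Ward, PName, Diag, PatID, DocID; row i has aⱼ where attribute j ∈ Ri, else bᵢⱼ.
Initial tableau (one row per fragment):
  row 1: a1 b12 a3 a4 b15 a6
  row 2: b21 a2 b23 b24 a5 b26
  row 3: a1 a2 a3 b34 a5 a6
  row 4: b41 a2 b43 b44 b45 a6
Rows 2 and 3 agree on Ward; apply Ward→PName and equate their PName entries.
Rows 2 and 4 agree on Ward; apply Ward→PName and equate their PName entries.
Rows 2 and 3 agree on PatID; apply PatID→Admit, Ward and equate their Admit, Ward entries.
Rows 1 and 2 agree on PName; apply PName→Ward and equate their Ward entries.
Rows 1 and 2 agree on Admit; apply Admit→Diag and equate their Diag entries.
Rows 1 and 3 agree on Admit; apply Admit→Diag and equate their Diag entries.
Rows 1 and 2 agree on PName, Diag; apply PName, Diag→PatID and equate their PatID entries.
Row 1 is now all distinguished symbols — the join is lossless.

Yes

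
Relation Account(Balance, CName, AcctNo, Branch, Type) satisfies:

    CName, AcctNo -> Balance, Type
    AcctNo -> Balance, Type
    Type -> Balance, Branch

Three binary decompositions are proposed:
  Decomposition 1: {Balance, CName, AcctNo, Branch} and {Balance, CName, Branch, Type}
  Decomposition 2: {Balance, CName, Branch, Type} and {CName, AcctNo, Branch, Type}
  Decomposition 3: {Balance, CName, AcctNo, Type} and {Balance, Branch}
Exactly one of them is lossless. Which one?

Decomposition 2

Decomposition 1: common = {Balance, CName, Branch}, closure = {Balance, CName, Branch} → lossy.
Decomposition 2: common = {CName, Branch, Type}, closure = {Balance, CName, Branch, Type} → lossless.
Decomposition 3: common = {Balance}, closure = {Balance} → lossy.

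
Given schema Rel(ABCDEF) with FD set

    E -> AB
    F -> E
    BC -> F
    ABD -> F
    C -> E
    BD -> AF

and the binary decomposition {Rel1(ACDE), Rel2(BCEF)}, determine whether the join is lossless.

Common attributes: Rel1 ∩ Rel2 = {CE}.
Closure of {CE}: E → AB applies, adding AB; BC → F applies, adding F. So (CE)⁺ = {ABCEF}.
This closure contains every attribute of Rel2, so Rel1 ∩ Rel2 → Rel2. The join is lossless.

Yes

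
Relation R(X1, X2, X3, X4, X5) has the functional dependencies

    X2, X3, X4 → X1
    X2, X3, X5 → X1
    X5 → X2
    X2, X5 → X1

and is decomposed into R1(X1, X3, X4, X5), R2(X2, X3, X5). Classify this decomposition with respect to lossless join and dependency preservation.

Lossless test: (X3, X5)⁺ = {X1, X2, X3, X5}, which contains all of one fragment — lossless.
Dependency preservation: the restricted closure of {X2, X3, X4} across the fragments never reaches {X1}, so X2, X3, X4 → X1 cannot be enforced without a join — not preserved.

lossless but not dependency-preserving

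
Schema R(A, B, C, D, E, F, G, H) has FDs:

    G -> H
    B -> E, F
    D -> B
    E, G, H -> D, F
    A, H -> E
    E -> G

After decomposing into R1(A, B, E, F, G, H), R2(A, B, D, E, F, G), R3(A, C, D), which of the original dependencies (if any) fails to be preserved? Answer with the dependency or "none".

none

G → H lies within R1.
B → E, F lies within R1.
D → B lies within R2.
E, G, H → D, F: restricted closure across fragments reaches D, F.
A, H → E lies within R1.
E → G lies within R1.
Every dependency is enforceable on the fragments, so the decomposition is dependency-preserving.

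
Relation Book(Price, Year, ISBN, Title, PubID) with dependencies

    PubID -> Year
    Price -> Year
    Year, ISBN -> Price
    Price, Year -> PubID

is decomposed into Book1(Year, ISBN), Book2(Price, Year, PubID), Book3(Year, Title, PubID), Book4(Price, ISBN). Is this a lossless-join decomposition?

Chase test. Columns are Price, Year, ISBN, Title, PubID; row i has aⱼ where attribute j ∈ Booki, else bᵢⱼ.
Initial tableau (one row per fragment):
  row 1: b11 a2 a3 b14 b15
  row 2: a1 a2 b23 b24 a5
  row 3: b31 a2 b33 a4 a5
  row 4: a1 b42 a3 b44 b45
Rows 2 and 4 agree on Price; apply Price→Year and equate their Year entries.
Rows 1 and 4 agree on Year, ISBN; apply Year, ISBN→Price and equate their Price entries.
Rows 1 and 2 agree on Price, Year; apply Price, Year→PubID and equate their PubID entries.
Rows 1 and 4 agree on Price, Year; apply Price, Year→PubID and equate their PubID entries.
No row becomes fully distinguished — the join is lossy.

No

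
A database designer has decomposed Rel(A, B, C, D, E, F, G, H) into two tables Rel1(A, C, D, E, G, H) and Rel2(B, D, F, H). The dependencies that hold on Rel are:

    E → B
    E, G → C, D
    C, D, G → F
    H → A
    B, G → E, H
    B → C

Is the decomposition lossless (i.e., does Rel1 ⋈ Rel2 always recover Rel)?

No

Common attributes: Rel1 ∩ Rel2 = {D, H}.
Closure of {D, H}: H → A applies, adding A. So (D, H)⁺ = {A, D, H}.
The closure contains neither all of Rel1 = {A, C, D, E, G, H} nor all of Rel2 = {B, D, F, H}, so the common attributes are not a superkey of either fragment. The join is lossy.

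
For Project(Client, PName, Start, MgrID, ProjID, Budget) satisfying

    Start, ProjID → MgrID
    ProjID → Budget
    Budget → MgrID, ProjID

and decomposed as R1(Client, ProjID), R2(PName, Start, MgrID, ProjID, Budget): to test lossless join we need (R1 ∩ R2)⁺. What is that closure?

R1 ∩ R2 = {ProjID}.
ProjID → Budget applies, adding Budget
Budget → MgrID, ProjID applies, adding MgrID
Closure: {MgrID, ProjID, Budget}.

MgrID, ProjID, Budget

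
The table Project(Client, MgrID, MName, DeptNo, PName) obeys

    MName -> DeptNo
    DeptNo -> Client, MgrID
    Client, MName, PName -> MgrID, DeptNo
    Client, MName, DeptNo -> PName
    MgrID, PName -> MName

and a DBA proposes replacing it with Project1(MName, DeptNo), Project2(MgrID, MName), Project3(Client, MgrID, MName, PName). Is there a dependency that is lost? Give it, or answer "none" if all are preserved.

Check DeptNo → Client, MgrID: no single fragment contains all of {Client, MgrID, DeptNo}, and the restricted closure of {DeptNo} across the fragments never reaches {Client, MgrID}.
MName → DeptNo is preserved.
Client, MName, PName → MgrID, DeptNo is preserved.
Client, MName, DeptNo → PName is preserved.
MgrID, PName → MName is preserved.

DeptNo -> Client, MgrID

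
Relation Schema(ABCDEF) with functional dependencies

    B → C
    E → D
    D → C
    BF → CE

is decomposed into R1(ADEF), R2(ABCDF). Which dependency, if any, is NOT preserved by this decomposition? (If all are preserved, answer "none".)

Check BF → CE: no single fragment contains all of {BCEF}, and the restricted closure of {BF} across the fragments never reaches {CE}.
B → C is preserved.
E → D is preserved.
D → C is preserved.

BF → CE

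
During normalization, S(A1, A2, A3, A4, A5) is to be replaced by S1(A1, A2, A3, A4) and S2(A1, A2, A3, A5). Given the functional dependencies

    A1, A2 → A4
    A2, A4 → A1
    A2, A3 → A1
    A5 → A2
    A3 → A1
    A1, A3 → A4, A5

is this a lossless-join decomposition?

Yes

Common attributes: S1 ∩ S2 = {A1, A2, A3}.
Closure of {A1, A2, A3}: A1, A2 → A4 applies, adding A4; A1, A3 → A4, A5 applies, adding A5. So (A1, A2, A3)⁺ = {A1, A2, A3, A4, A5}.
This closure contains every attribute of S1, so S1 ∩ S2 → S1. The join is lossless.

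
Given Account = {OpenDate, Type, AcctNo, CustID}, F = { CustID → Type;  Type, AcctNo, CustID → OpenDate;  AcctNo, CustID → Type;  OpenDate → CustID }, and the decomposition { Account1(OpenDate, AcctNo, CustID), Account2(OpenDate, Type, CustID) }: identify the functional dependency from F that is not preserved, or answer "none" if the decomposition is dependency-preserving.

none

CustID → Type lies within Account2.
Type, AcctNo, CustID → OpenDate: restricted closure across fragments reaches OpenDate.
AcctNo, CustID → Type: restricted closure across fragments reaches Type.
OpenDate → CustID lies within Account1.
Every dependency is enforceable on the fragments, so the decomposition is dependency-preserving.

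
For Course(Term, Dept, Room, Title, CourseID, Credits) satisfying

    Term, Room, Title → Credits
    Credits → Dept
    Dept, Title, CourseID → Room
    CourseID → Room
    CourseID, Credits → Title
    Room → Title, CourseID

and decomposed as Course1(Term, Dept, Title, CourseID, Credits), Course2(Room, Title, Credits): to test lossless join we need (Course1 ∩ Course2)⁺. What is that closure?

Dept, Title, Credits

Course1 ∩ Course2 = {Title, Credits}.
Credits → Dept applies, adding Dept
Closure: {Dept, Title, Credits}.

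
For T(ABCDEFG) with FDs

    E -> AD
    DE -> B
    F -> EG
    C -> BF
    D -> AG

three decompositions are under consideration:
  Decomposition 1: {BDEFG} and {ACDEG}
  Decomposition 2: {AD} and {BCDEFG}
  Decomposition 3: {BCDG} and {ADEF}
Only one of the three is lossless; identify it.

Decomposition 2

Decomposition 1: common = {DEG}, closure = {ABDEG} → lossy.
Decomposition 2: common = {D}, closure = {ADG} → lossless.
Decomposition 3: common = {D}, closure = {ADG} → lossy.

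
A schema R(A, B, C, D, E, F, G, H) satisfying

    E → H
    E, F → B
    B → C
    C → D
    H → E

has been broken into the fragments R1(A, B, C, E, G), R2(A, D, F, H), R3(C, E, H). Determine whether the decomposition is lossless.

Chase test. Columns are A, B, C, D, E, F, G, H; row i has aⱼ where attribute j ∈ Ri, else bᵢⱼ.
Initial tableau (one row per fragment):
  row 1: a1 a2 a3 b14 a5 b16 a7 b18
  row 2: a1 b22 b23 a4 b25 a6 b27 a8
  row 3: b31 b32 a3 b34 a5 b36 b37 a8
Rows 1 and 3 agree on E; apply E→H and equate their H entries.
Rows 1 and 3 agree on C; apply C→D and equate their D entries.
Rows 1 and 2 agree on H; apply H→E and equate their E entries.
No row becomes fully distinguished — the join is lossy.

No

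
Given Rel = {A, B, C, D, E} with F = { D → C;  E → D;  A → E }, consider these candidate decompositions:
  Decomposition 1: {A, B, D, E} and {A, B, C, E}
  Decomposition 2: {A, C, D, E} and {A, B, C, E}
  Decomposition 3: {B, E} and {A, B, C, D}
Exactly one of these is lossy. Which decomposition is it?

Decomposition 1: common = {A, B, E}, closure = {A, B, C, D, E} → lossless.
Decomposition 2: common = {A, C, E}, closure = {A, C, D, E} → lossless.
Decomposition 3: common = {B}, closure = {B} → lossy.

Decomposition 3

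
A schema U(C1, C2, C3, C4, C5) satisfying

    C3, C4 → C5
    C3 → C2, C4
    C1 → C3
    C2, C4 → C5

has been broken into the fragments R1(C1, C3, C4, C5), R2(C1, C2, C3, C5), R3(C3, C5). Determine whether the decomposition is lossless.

Yes

Chase test. Columns are C1, C2, C3, C4, C5; row i has aⱼ where attribute j ∈ Ri, else bᵢⱼ.
Initial tableau (one row per fragment):
  row 1: a1 b12 a3 a4 a5
  row 2: a1 a2 a3 b24 a5
  row 3: b31 b32 a3 b34 a5
Rows 1 and 2 agree on C3; apply C3→C2, C4 and equate their C2, C4 entries.
Rows 1 and 3 agree on C3; apply C3→C2, C4 and equate their C2, C4 entries.
Row 1 is now all distinguished symbols — the join is lossless.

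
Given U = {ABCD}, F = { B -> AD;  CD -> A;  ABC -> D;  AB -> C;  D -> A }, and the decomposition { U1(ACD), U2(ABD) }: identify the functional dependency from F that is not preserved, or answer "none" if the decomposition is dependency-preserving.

Check AB → C: no single fragment contains all of {ABC}, and the restricted closure of {AB} across the fragments never reaches {C}.
B → AD is preserved.
CD → A is preserved.
ABC → D is preserved.
D → A is preserved.

AB -> C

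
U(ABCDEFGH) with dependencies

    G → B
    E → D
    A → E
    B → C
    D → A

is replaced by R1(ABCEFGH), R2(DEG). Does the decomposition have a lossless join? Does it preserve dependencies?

lossless and dependency-preserving

Lossless test: (EG)⁺ = {ABCDEG}, which contains all of one fragment — lossless.
Dependency preservation: D → A is not contained in any single fragment, but the restricted closure of its left-hand side across the fragments still reaches the right-hand side; the remaining FDs each lie inside some fragment. All dependencies are preserved.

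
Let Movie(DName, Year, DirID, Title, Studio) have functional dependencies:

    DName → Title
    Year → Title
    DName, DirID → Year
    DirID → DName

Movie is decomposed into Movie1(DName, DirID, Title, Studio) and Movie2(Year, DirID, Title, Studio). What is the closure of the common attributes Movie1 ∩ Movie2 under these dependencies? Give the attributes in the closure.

Movie1 ∩ Movie2 = {DirID, Title, Studio}.
DirID → DName applies, adding DName
DName, DirID → Year applies, adding Year
Closure: {DName, Year, DirID, Title, Studio}.

DName, Year, DirID, Title, Studio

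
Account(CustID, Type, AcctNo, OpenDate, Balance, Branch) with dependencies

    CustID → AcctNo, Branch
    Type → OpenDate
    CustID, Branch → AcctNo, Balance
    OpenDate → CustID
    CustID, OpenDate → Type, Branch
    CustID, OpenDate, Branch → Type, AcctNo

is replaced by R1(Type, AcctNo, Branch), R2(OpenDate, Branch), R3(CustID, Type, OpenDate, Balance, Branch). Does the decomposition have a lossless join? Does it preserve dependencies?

lossless but not dependency-preserving

Lossless test (chase): Rows 1 and 3 agree on Type; apply Type→OpenDate and equate their OpenDate entries. Rows 1 and 2 agree on OpenDate; apply OpenDate→CustID and equate their CustID entries. Rows 1 and 3 agree on OpenDate; apply OpenDate→CustID and equate their CustID entries. Rows 1 and 2 agree on CustID, OpenDate; apply CustID, OpenDate→Type, Branch and equate their Type, Branch entries. Rows 1 and 2 agree on CustID, OpenDate, Branch; apply CustID, OpenDate, Branch→Type, AcctNo and equate their Type, AcctNo entries. Rows 1 and 3 agree on CustID, OpenDate, Branch; apply CustID, OpenDate, Branch→Type, AcctNo and equate their Type, AcctNo entries. Rows 1 and 2 agree on CustID, Branch; apply CustID, Branch→AcctNo, Balance and equate their AcctNo, Balance entries. Rows 1 and 3 agree on CustID, Branch; apply CustID, Branch→AcctNo, Balance and equate their AcctNo, Balance entries. Row 1 is now all distinguished symbols — the join is lossless.
Dependency preservation: the restricted closure of {CustID} across the fragments never reaches {AcctNo, Branch}, so CustID → AcctNo, Branch cannot be enforced without a join — not preserved.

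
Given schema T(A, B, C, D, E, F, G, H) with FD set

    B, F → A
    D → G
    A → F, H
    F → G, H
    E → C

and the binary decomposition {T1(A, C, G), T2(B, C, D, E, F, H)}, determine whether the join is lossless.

Common attributes: T1 ∩ T2 = {C}.
No dependency enlarges {C}, so (C)⁺ = {C}.
The closure contains neither all of T1 = {A, C, G} nor all of T2 = {B, C, D, E, F, H}, so the common attributes are not a superkey of either fragment. The join is lossy.

No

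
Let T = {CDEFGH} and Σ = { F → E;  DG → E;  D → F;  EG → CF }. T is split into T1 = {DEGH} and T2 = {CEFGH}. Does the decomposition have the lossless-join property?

Common attributes: T1 ∩ T2 = {EGH}.
Closure of {EGH}: EG → CF applies, adding CF. So (EGH)⁺ = {CEFGH}.
This closure contains every attribute of T2, so T1 ∩ T2 → T2. The join is lossless.

Yes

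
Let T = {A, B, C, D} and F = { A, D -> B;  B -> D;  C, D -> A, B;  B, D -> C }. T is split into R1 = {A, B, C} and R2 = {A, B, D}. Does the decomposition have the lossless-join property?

Common attributes: R1 ∩ R2 = {A, B}.
Closure of {A, B}: B → D applies, adding D; B, D → C applies, adding C. So (A, B)⁺ = {A, B, C, D}.
This closure contains every attribute of R1, so R1 ∩ R2 → R1. The join is lossless.

Yes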